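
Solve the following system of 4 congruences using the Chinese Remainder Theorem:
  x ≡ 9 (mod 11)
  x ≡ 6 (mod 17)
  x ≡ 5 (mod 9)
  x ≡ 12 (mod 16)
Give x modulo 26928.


Product of moduli M = 11 · 17 · 9 · 16 = 26928.
Merge one congruence at a time:
  Start: x ≡ 9 (mod 11).
  Combine with x ≡ 6 (mod 17); new modulus lcm = 187.
    Write x = 9 + 11·t and substitute into x ≡ 6 (mod 17): 11·t ≡ 6 − 9 = -3 (mod 17).
    Reduce coefficients mod 17: 11·t ≡ 14 (mod 17).
    The inverse of 11 mod 17 is 14 (since 11·14 = 154 = 9·17 + 1), so t ≡ 14·14 = 196 ≡ 9 (mod 17).
    Then x = 9 + 11·9 = 108, valid modulo lcm(11, 17) = 187: x ≡ 108 (mod 187).
  Combine with x ≡ 5 (mod 9); new modulus lcm = 1683.
    Write x = 108 + 187·t and substitute into x ≡ 5 (mod 9): 187·t ≡ 5 − 108 = -103 (mod 9).
    Reduce coefficients mod 9: 7·t ≡ 5 (mod 9).
    The inverse of 7 mod 9 is 4 (since 7·4 = 28 = 3·9 + 1), so t ≡ 4·5 = 20 ≡ 2 (mod 9).
    Then x = 108 + 187·2 = 482, valid modulo lcm(187, 9) = 1683: x ≡ 482 (mod 1683).
  Combine with x ≡ 12 (mod 16); new modulus lcm = 26928.
    Write x = 482 + 1683·t and substitute into x ≡ 12 (mod 16): 1683·t ≡ 12 − 482 = -470 (mod 16).
    Reduce coefficients mod 16: 3·t ≡ 10 (mod 16).
    The inverse of 3 mod 16 is 11 (since 3·11 = 33 = 2·16 + 1), so t ≡ 11·10 = 110 ≡ 14 (mod 16).
    Then x = 482 + 1683·14 = 24044, valid modulo lcm(1683, 16) = 26928: x ≡ 24044 (mod 26928).
Verify against each original: 24044 mod 11 = 9, 24044 mod 17 = 6, 24044 mod 9 = 5, 24044 mod 16 = 12.

x ≡ 24044 (mod 26928).


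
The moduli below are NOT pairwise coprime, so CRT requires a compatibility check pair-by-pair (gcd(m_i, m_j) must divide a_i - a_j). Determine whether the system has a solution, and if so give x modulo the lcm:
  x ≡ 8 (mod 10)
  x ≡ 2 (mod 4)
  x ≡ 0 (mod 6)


Moduli 10, 4, 6 are not pairwise coprime, so CRT works modulo lcm(m_i) when all pairwise compatibility conditions hold.
Pairwise compatibility: gcd(m_i, m_j) must divide a_i - a_j for every pair.
Merge one congruence at a time:
  Start: x ≡ 8 (mod 10).
  Combine with x ≡ 2 (mod 4): gcd(10, 4) = 2; 2 - 8 = -6, which IS divisible by 2, so compatible.
    Write x = 8 + 10·t and substitute into x ≡ 2 (mod 4): 10·t ≡ 2 − 8 = -6 (mod 4).
    Divide the congruence (and modulus) by g = 2: 5·t ≡ -3 (mod 2).
    Reduce coefficients mod 2: 1·t ≡ 1 (mod 2).
    So t ≡ 1 (mod 2).
    Then x = 8 + 10·1 = 18, valid modulo lcm(10, 4) = 20: x ≡ 18 (mod 20).
  Combine with x ≡ 0 (mod 6): gcd(20, 6) = 2; 0 - 18 = -18, which IS divisible by 2, so compatible.
    Write x = 18 + 20·t and substitute into x ≡ 0 (mod 6): 20·t ≡ 0 − 18 = -18 (mod 6).
    Divide the congruence (and modulus) by g = 2: 10·t ≡ -9 (mod 3).
    Reduce coefficients mod 3: 1·t ≡ 0 (mod 3).
    So t ≡ 0 (mod 3).
    Then x = 18 + 20·0 = 18, valid modulo lcm(20, 6) = 60: x ≡ 18 (mod 60).
Verify: 18 mod 10 = 8, 18 mod 4 = 2, 18 mod 6 = 0.

x ≡ 18 (mod 60).


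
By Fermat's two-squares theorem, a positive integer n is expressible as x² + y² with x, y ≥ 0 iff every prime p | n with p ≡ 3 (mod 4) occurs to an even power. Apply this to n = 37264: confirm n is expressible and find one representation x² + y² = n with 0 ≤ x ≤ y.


Step 1: Factor n = 37264 = 2^4 · 17 · 137.
Step 2: Check the mod-4 condition on each prime factor: 2 = 2 (special); 17 ≡ 1 (mod 4), exponent 1; 137 ≡ 1 (mod 4), exponent 1.
All primes ≡ 3 (mod 4) appear to even exponent (or don't appear), so by the two-squares theorem n IS expressible as a sum of two squares.
Step 3: Build a representation. Group n = k² · m with k = 4 and m = 17 · 137 = 2329 (a product of primes ≡ 1 (mod 4)); a representation of m scales to one of n via (k·x)² + (k·y)² = k²(x² + y²). Each prime p ≡ 1 (mod 4) is itself a sum of two squares; find a² by testing p − a² for a perfect square:
  17: 17 − 1² = 16 = 4² ⇒ 17 = 1² + 4².
  137: 137 − 1² = 136, 137 − 2² = 133, 137 − 3² = 128, 137 − 4² = 121 = 11² ⇒ 137 = 4² + 11².
  Combine using the Brahmagupta–Fibonacci identity (a² + b²)(c² + d²) = (ac − bd)² + (ad + bc)² = (ac + bd)² + (ad − bc)²:
  17 · 137 = 2329: from (1² + 4²)(4² + 11²), take (1·4 − 4·11, 1·11 + 4·4) = (4 − 44, 11 + 16) = (-40, 27); dropping signs (only squares matter) gives (40, 27); check 40² + 27² = 1600 + 729 = 2329 ✓.
  Scale by k = 4: (4·40, 4·27) = (160, 108).
Step 4: Order so x ≤ y and verify: 108² + 160² = 11664 + 25600 = 37264 = n. ✓

n = 37264 = 108² + 160² (one valid representation with x ≤ y).


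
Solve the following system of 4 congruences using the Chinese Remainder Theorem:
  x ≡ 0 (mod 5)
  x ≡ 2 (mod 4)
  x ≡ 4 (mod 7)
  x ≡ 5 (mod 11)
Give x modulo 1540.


Product of moduli M = 5 · 4 · 7 · 11 = 1540.
Merge one congruence at a time:
  Start: x ≡ 0 (mod 5).
  Combine with x ≡ 2 (mod 4); new modulus lcm = 20.
    Write x = 0 + 5·t and substitute into x ≡ 2 (mod 4): 5·t ≡ 2 − 0 = 2 (mod 4).
    Reduce coefficients mod 4: 1·t ≡ 2 (mod 4).
    So t ≡ 2 (mod 4).
    Then x = 0 + 5·2 = 10, valid modulo lcm(5, 4) = 20: x ≡ 10 (mod 20).
  Combine with x ≡ 4 (mod 7); new modulus lcm = 140.
    Write x = 10 + 20·t and substitute into x ≡ 4 (mod 7): 20·t ≡ 4 − 10 = -6 (mod 7).
    Reduce coefficients mod 7: 6·t ≡ 1 (mod 7).
    The inverse of 6 mod 7 is 6 (since 6·6 = 36 = 5·7 + 1), so t ≡ 6·1 = 6 ≡ 6 (mod 7).
    Then x = 10 + 20·6 = 130, valid modulo lcm(20, 7) = 140: x ≡ 130 (mod 140).
  Combine with x ≡ 5 (mod 11); new modulus lcm = 1540.
    Write x = 130 + 140·t and substitute into x ≡ 5 (mod 11): 140·t ≡ 5 − 130 = -125 (mod 11).
    Reduce coefficients mod 11: 8·t ≡ 7 (mod 11).
    The inverse of 8 mod 11 is 7 (since 8·7 = 56 = 5·11 + 1), so t ≡ 7·7 = 49 ≡ 5 (mod 11).
    Then x = 130 + 140·5 = 830, valid modulo lcm(140, 11) = 1540: x ≡ 830 (mod 1540).
Verify against each original: 830 mod 5 = 0, 830 mod 4 = 2, 830 mod 7 = 4, 830 mod 11 = 5.

x ≡ 830 (mod 1540).


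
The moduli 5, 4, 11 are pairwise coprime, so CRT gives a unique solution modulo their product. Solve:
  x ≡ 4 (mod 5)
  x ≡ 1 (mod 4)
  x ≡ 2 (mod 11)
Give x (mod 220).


Moduli 5, 4, 11 are pairwise coprime; by CRT there is a unique solution modulo M = 5 · 4 · 11 = 220.
Solve pairwise, accumulating the modulus:
  Start with x ≡ 4 (mod 5).
  Combine with x ≡ 1 (mod 4): since gcd(5, 4) = 1, we get a unique residue mod 20.
    Write x = 4 + 5·t and substitute into x ≡ 1 (mod 4): 5·t ≡ 1 − 4 = -3 (mod 4).
    Reduce coefficients mod 4: 1·t ≡ 1 (mod 4).
    So t ≡ 1 (mod 4).
    Then x = 4 + 5·1 = 9, valid modulo lcm(5, 4) = 20: x ≡ 9 (mod 20).
  Combine with x ≡ 2 (mod 11): since gcd(20, 11) = 1, we get a unique residue mod 220.
    Write x = 9 + 20·t and substitute into x ≡ 2 (mod 11): 20·t ≡ 2 − 9 = -7 (mod 11).
    Reduce coefficients mod 11: 9·t ≡ 4 (mod 11).
    The inverse of 9 mod 11 is 5 (since 9·5 = 45 = 4·11 + 1), so t ≡ 5·4 = 20 ≡ 9 (mod 11).
    Then x = 9 + 20·9 = 189, valid modulo lcm(20, 11) = 220: x ≡ 189 (mod 220).
Verify: 189 mod 5 = 4 ✓, 189 mod 4 = 1 ✓, 189 mod 11 = 2 ✓.

x ≡ 189 (mod 220).


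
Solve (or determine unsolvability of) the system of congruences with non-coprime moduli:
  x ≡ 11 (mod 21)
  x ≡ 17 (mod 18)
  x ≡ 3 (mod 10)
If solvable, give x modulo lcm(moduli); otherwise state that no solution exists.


Moduli 21, 18, 10 are not pairwise coprime, so CRT works modulo lcm(m_i) when all pairwise compatibility conditions hold.
Pairwise compatibility: gcd(m_i, m_j) must divide a_i - a_j for every pair.
Merge one congruence at a time:
  Start: x ≡ 11 (mod 21).
  Combine with x ≡ 17 (mod 18): gcd(21, 18) = 3; 17 - 11 = 6, which IS divisible by 3, so compatible.
    Write x = 11 + 21·t and substitute into x ≡ 17 (mod 18): 21·t ≡ 17 − 11 = 6 (mod 18).
    Divide the congruence (and modulus) by g = 3: 7·t ≡ 2 (mod 6).
    Reduce coefficients mod 6: 1·t ≡ 2 (mod 6).
    So t ≡ 2 (mod 6).
    Then x = 11 + 21·2 = 53, valid modulo lcm(21, 18) = 126: x ≡ 53 (mod 126).
  Combine with x ≡ 3 (mod 10): gcd(126, 10) = 2; 3 - 53 = -50, which IS divisible by 2, so compatible.
    Write x = 53 + 126·t and substitute into x ≡ 3 (mod 10): 126·t ≡ 3 − 53 = -50 (mod 10).
    Divide the congruence (and modulus) by g = 2: 63·t ≡ -25 (mod 5).
    Reduce coefficients mod 5: 3·t ≡ 0 (mod 5).
    The inverse of 3 mod 5 is 2 (since 3·2 = 6 = 1·5 + 1), so t ≡ 2·0 = 0 ≡ 0 (mod 5).
    Then x = 53 + 126·0 = 53, valid modulo lcm(126, 10) = 630: x ≡ 53 (mod 630).
Verify: 53 mod 21 = 11, 53 mod 18 = 17, 53 mod 10 = 3.

x ≡ 53 (mod 630).


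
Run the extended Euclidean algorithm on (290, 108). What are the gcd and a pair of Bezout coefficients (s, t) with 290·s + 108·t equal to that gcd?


Euclidean algorithm on (290, 108) — divide until remainder is 0:
  290 = 2 · 108 + 74
  108 = 1 · 74 + 34
  74 = 2 · 34 + 6
  34 = 5 · 6 + 4
  6 = 1 · 4 + 2
  4 = 2 · 2 + 0
gcd(290, 108) = 2.
Track Bezout coefficients alongside the remainders: start with r₀ = 290 = a·1 + b·0 (s = 1, t = 0) and r₁ = 108 = a·0 + b·1 (s = 0, t = 1); each new remainder r_{k+1} = r_{k-1} − q_k·r_k inherits s_{k+1} = s_{k-1} − q_k·s_k, t_{k+1} = t_{k-1} − q_k·t_k, so r_k = a·s_k + b·t_k at every step:
  q = 2: r = 74, s = 1 − 2·0 = 1, t = 0 − 2·1 = -2  (check: 290·1 + 108·(-2) = 74)
  q = 1: r = 34, s = 0 − 1·1 = -1, t = 1 − 1·(-2) = 3  (check: 290·(-1) + 108·3 = 34)
  q = 2: r = 6, s = 1 − 2·(-1) = 3, t = -2 − 2·3 = -8  (check: 290·3 + 108·(-8) = 6)
  q = 5: r = 4, s = -1 − 5·3 = -16, t = 3 − 5·(-8) = 43  (check: 290·(-16) + 108·43 = 4)
  q = 1: r = 2, s = 3 − 1·(-16) = 19, t = -8 − 1·43 = -51  (check: 290·19 + 108·(-51) = 2)
The row with r = 2 (the gcd) gives the Bezout coefficients s = 19, t = -51.
Result: 290 · (19) + 108 · (-51) = 2.

gcd(290, 108) = 2; s = 19, t = -51 (check: 290·19 + 108·(-51) = 2).


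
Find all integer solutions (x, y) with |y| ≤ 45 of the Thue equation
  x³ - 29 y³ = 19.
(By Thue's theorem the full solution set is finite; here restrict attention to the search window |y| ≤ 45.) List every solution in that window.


The equation is x³ - 29y³ = 19. For fixed y, x³ = 29·y³ + 19, so a solution requires the RHS to be a perfect cube.
Strategy: iterate y from -45 to 45, compute RHS = 29·y³ + 19, and check whether it is a (positive or negative) perfect cube.
Check small values of y:
  y = 0: RHS = 19 is not a perfect cube.
  y = 1: RHS = 48 is not a perfect cube.
  y = -1: RHS = -10 is not a perfect cube.
  y = 2: RHS = 251 is not a perfect cube.
  y = -2: RHS = -213 is not a perfect cube.
  y = 3: RHS = 802 is not a perfect cube.
  y = -3: RHS = -764 is not a perfect cube.
Continuing the search up to |y| = 45 finds no solutions either.
No (x, y) in the scanned range satisfies the equation.

No integer solutions with |y| ≤ 45.


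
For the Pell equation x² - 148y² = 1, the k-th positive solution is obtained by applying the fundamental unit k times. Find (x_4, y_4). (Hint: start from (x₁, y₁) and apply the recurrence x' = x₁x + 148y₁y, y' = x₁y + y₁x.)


Step 1: Find the fundamental solution (x₁, y₁) of x² - 148y² = 1.
  Expand √148 as a continued fraction. a₀ = ⌊√148⌋ = 12; iterate m_{k+1} = d_k·a_k − m_k, d_{k+1} = (148 − m_{k+1}²)/d_k, a_{k+1} = ⌊(a₀ + m_{k+1})/d_{k+1}⌋ (starting m₀ = 0, d₀ = 1), with convergents p_k = a_k·p_{k-1} + p_{k-2}, q_k = a_k·q_{k-1} + q_{k-2} (p₋₁ = 1, q₋₁ = 0):
  k = 0: a₀ = 12; p₀/q₀ = 12/1; p₀² − 148·q₀² = 144 − 148 = -4.
  k = 1: m = 12, d = 4, a = ⌊(12 + 12)/4⌋ = 6; p/q = (6·12 + 1)/(6·1 + 0) = 73/6; p² − 148·q² = 5329 − 5328 = 1.
  The first convergent with p² − 148·q² = 1 gives the fundamental solution (x₁, y₁) = (73, 6).
Step 2: Apply the recurrence (x_{n+1}, y_{n+1}) = (x₁x_n + 148y₁y_n, x₁y_n + y₁x_n) repeatedly.
  From (x_1, y_1) = (73, 6): x_2 = 73·73 + 148·6·6 = 10657; y_2 = 73·6 + 6·73 = 876.
  From (x_2, y_2) = (10657, 876): x_3 = 73·10657 + 148·6·876 = 1555849; y_3 = 73·876 + 6·10657 = 127890.
  From (x_3, y_3) = (1555849, 127890): x_4 = 73·1555849 + 148·6·127890 = 227143297; y_4 = 73·127890 + 6·1555849 = 18671064.
Step 3: Verify x_4² - 148·y_4² = 51594077372030209 - 51594077372030208 = 1 (should be 1). ✓

(x_1, y_1) = (73, 6); (x_4, y_4) = (227143297, 18671064).


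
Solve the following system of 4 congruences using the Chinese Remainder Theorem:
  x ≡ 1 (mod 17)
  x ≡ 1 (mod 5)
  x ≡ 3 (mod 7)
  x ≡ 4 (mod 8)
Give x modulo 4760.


Product of moduli M = 17 · 5 · 7 · 8 = 4760.
Merge one congruence at a time:
  Start: x ≡ 1 (mod 17).
  Combine with x ≡ 1 (mod 5); new modulus lcm = 85.
    Write x = 1 + 17·t and substitute into x ≡ 1 (mod 5): 17·t ≡ 1 − 1 = 0 (mod 5).
    Reduce coefficients mod 5: 2·t ≡ 0 (mod 5).
    The inverse of 2 mod 5 is 3 (since 2·3 = 6 = 1·5 + 1), so t ≡ 3·0 = 0 ≡ 0 (mod 5).
    Then x = 1 + 17·0 = 1, valid modulo lcm(17, 5) = 85: x ≡ 1 (mod 85).
  Combine with x ≡ 3 (mod 7); new modulus lcm = 595.
    Write x = 1 + 85·t and substitute into x ≡ 3 (mod 7): 85·t ≡ 3 − 1 = 2 (mod 7).
    Reduce coefficients mod 7: 1·t ≡ 2 (mod 7).
    So t ≡ 2 (mod 7).
    Then x = 1 + 85·2 = 171, valid modulo lcm(85, 7) = 595: x ≡ 171 (mod 595).
  Combine with x ≡ 4 (mod 8); new modulus lcm = 4760.
    Write x = 171 + 595·t and substitute into x ≡ 4 (mod 8): 595·t ≡ 4 − 171 = -167 (mod 8).
    Reduce coefficients mod 8: 3·t ≡ 1 (mod 8).
    The inverse of 3 mod 8 is 3 (since 3·3 = 9 = 1·8 + 1), so t ≡ 3·1 = 3 ≡ 3 (mod 8).
    Then x = 171 + 595·3 = 1956, valid modulo lcm(595, 8) = 4760: x ≡ 1956 (mod 4760).
Verify against each original: 1956 mod 17 = 1, 1956 mod 5 = 1, 1956 mod 7 = 3, 1956 mod 8 = 4.

x ≡ 1956 (mod 4760).


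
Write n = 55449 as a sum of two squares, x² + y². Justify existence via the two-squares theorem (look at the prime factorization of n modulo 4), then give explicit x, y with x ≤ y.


Step 1: Factor n = 55449 = 3^2 · 61 · 101.
Step 2: Check the mod-4 condition on each prime factor: 3 ≡ 3 (mod 4), exponent 2 (must be even); 61 ≡ 1 (mod 4), exponent 1; 101 ≡ 1 (mod 4), exponent 1.
All primes ≡ 3 (mod 4) appear to even exponent (or don't appear), so by the two-squares theorem n IS expressible as a sum of two squares.
Step 3: Build a representation. Group n = k² · m with k = 3 and m = 61 · 101 = 6161 (a product of primes ≡ 1 (mod 4)); a representation of m scales to one of n via (k·x)² + (k·y)² = k²(x² + y²). Each prime p ≡ 1 (mod 4) is itself a sum of two squares; find a² by testing p − a² for a perfect square:
  61: 61 − 1² = 60, 61 − 2² = 57, 61 − 3² = 52, 61 − 4² = 45, 61 − 5² = 36 = 6² ⇒ 61 = 5² + 6².
  101: 101 − 1² = 100 = 10² ⇒ 101 = 1² + 10².
  Combine using the Brahmagupta–Fibonacci identity (a² + b²)(c² + d²) = (ac − bd)² + (ad + bc)² = (ac + bd)² + (ad − bc)²:
  61 · 101 = 6161: from (5² + 6²)(1² + 10²), take (5·1 − 6·10, 5·10 + 6·1) = (5 − 60, 50 + 6) = (-55, 56); dropping signs (only squares matter) gives (55, 56); check 55² + 56² = 3025 + 3136 = 6161 ✓.
  Scale by k = 3: (3·55, 3·56) = (165, 168).
Step 4: Order so x ≤ y and verify: 165² + 168² = 27225 + 28224 = 55449 = n. ✓

n = 55449 = 165² + 168² (one valid representation with x ≤ y).


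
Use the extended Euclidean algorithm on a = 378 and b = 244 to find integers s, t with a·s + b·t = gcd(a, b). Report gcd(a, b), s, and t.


Euclidean algorithm on (378, 244) — divide until remainder is 0:
  378 = 1 · 244 + 134
  244 = 1 · 134 + 110
  134 = 1 · 110 + 24
  110 = 4 · 24 + 14
  24 = 1 · 14 + 10
  14 = 1 · 10 + 4
  10 = 2 · 4 + 2
  4 = 2 · 2 + 0
gcd(378, 244) = 2.
Track Bezout coefficients alongside the remainders: start with r₀ = 378 = a·1 + b·0 (s = 1, t = 0) and r₁ = 244 = a·0 + b·1 (s = 0, t = 1); each new remainder r_{k+1} = r_{k-1} − q_k·r_k inherits s_{k+1} = s_{k-1} − q_k·s_k, t_{k+1} = t_{k-1} − q_k·t_k, so r_k = a·s_k + b·t_k at every step:
  q = 1: r = 134, s = 1 − 1·0 = 1, t = 0 − 1·1 = -1  (check: 378·1 + 244·(-1) = 134)
  q = 1: r = 110, s = 0 − 1·1 = -1, t = 1 − 1·(-1) = 2  (check: 378·(-1) + 244·2 = 110)
  q = 1: r = 24, s = 1 − 1·(-1) = 2, t = -1 − 1·2 = -3  (check: 378·2 + 244·(-3) = 24)
  q = 4: r = 14, s = -1 − 4·2 = -9, t = 2 − 4·(-3) = 14  (check: 378·(-9) + 244·14 = 14)
  q = 1: r = 10, s = 2 − 1·(-9) = 11, t = -3 − 1·14 = -17  (check: 378·11 + 244·(-17) = 10)
  q = 1: r = 4, s = -9 − 1·11 = -20, t = 14 − 1·(-17) = 31  (check: 378·(-20) + 244·31 = 4)
  q = 2: r = 2, s = 11 − 2·(-20) = 51, t = -17 − 2·31 = -79  (check: 378·51 + 244·(-79) = 2)
The row with r = 2 (the gcd) gives the Bezout coefficients s = 51, t = -79.
Result: 378 · (51) + 244 · (-79) = 2.

gcd(378, 244) = 2; s = 51, t = -79 (check: 378·51 + 244·(-79) = 2).


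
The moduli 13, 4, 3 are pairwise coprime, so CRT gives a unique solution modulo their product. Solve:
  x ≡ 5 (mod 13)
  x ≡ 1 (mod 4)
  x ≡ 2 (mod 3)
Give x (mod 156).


Moduli 13, 4, 3 are pairwise coprime; by CRT there is a unique solution modulo M = 13 · 4 · 3 = 156.
Solve pairwise, accumulating the modulus:
  Start with x ≡ 5 (mod 13).
  Combine with x ≡ 1 (mod 4): since gcd(13, 4) = 1, we get a unique residue mod 52.
    Write x = 5 + 13·t and substitute into x ≡ 1 (mod 4): 13·t ≡ 1 − 5 = -4 (mod 4).
    Reduce coefficients mod 4: 1·t ≡ 0 (mod 4).
    So t ≡ 0 (mod 4).
    Then x = 5 + 13·0 = 5, valid modulo lcm(13, 4) = 52: x ≡ 5 (mod 52).
  Combine with x ≡ 2 (mod 3): since gcd(52, 3) = 1, we get a unique residue mod 156.
    Write x = 5 + 52·t and substitute into x ≡ 2 (mod 3): 52·t ≡ 2 − 5 = -3 (mod 3).
    Reduce coefficients mod 3: 1·t ≡ 0 (mod 3).
    So t ≡ 0 (mod 3).
    Then x = 5 + 52·0 = 5, valid modulo lcm(52, 3) = 156: x ≡ 5 (mod 156).
Verify: 5 mod 13 = 5 ✓, 5 mod 4 = 1 ✓, 5 mod 3 = 2 ✓.

x ≡ 5 (mod 156).


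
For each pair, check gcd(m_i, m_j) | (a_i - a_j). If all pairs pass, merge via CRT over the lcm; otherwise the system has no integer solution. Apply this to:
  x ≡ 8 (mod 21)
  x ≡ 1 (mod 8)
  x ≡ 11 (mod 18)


Moduli 21, 8, 18 are not pairwise coprime, so CRT works modulo lcm(m_i) when all pairwise compatibility conditions hold.
Pairwise compatibility: gcd(m_i, m_j) must divide a_i - a_j for every pair.
Merge one congruence at a time:
  Start: x ≡ 8 (mod 21).
  Combine with x ≡ 1 (mod 8): gcd(21, 8) = 1; 1 - 8 = -7, which IS divisible by 1, so compatible.
    Write x = 8 + 21·t and substitute into x ≡ 1 (mod 8): 21·t ≡ 1 − 8 = -7 (mod 8).
    Reduce coefficients mod 8: 5·t ≡ 1 (mod 8).
    The inverse of 5 mod 8 is 5 (since 5·5 = 25 = 3·8 + 1), so t ≡ 5·1 = 5 ≡ 5 (mod 8).
    Then x = 8 + 21·5 = 113, valid modulo lcm(21, 8) = 168: x ≡ 113 (mod 168).
  Combine with x ≡ 11 (mod 18): gcd(168, 18) = 6; 11 - 113 = -102, which IS divisible by 6, so compatible.
    Write x = 113 + 168·t and substitute into x ≡ 11 (mod 18): 168·t ≡ 11 − 113 = -102 (mod 18).
    Divide the congruence (and modulus) by g = 6: 28·t ≡ -17 (mod 3).
    Reduce coefficients mod 3: 1·t ≡ 1 (mod 3).
    So t ≡ 1 (mod 3).
    Then x = 113 + 168·1 = 281, valid modulo lcm(168, 18) = 504: x ≡ 281 (mod 504).
Verify: 281 mod 21 = 8, 281 mod 8 = 1, 281 mod 18 = 11.

x ≡ 281 (mod 504).


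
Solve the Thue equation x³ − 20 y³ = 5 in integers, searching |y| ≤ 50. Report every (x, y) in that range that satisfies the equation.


The equation is x³ - 20y³ = 5. For fixed y, x³ = 20·y³ + 5, so a solution requires the RHS to be a perfect cube.
Strategy: iterate y from -50 to 50, compute RHS = 20·y³ + 5, and check whether it is a (positive or negative) perfect cube.
Check small values of y:
  y = 0: RHS = 5 is not a perfect cube.
  y = 1: RHS = 25 is not a perfect cube.
  y = -1: RHS = -15 is not a perfect cube.
  y = 2: RHS = 165 is not a perfect cube.
  y = -2: RHS = -155 is not a perfect cube.
  y = 3: RHS = 545 is not a perfect cube.
  y = -3: RHS = -535 is not a perfect cube.
Continuing the search up to |y| = 50 finds no solutions either.
No (x, y) in the scanned range satisfies the equation.

No integer solutions with |y| ≤ 50.


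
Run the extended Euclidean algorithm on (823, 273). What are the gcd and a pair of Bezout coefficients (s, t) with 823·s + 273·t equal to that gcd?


Euclidean algorithm on (823, 273) — divide until remainder is 0:
  823 = 3 · 273 + 4
  273 = 68 · 4 + 1
  4 = 4 · 1 + 0
gcd(823, 273) = 1.
Track Bezout coefficients alongside the remainders: start with r₀ = 823 = a·1 + b·0 (s = 1, t = 0) and r₁ = 273 = a·0 + b·1 (s = 0, t = 1); each new remainder r_{k+1} = r_{k-1} − q_k·r_k inherits s_{k+1} = s_{k-1} − q_k·s_k, t_{k+1} = t_{k-1} − q_k·t_k, so r_k = a·s_k + b·t_k at every step:
  q = 3: r = 4, s = 1 − 3·0 = 1, t = 0 − 3·1 = -3  (check: 823·1 + 273·(-3) = 4)
  q = 68: r = 1, s = 0 − 68·1 = -68, t = 1 − 68·(-3) = 205  (check: 823·(-68) + 273·205 = 1)
The row with r = 1 (the gcd) gives the Bezout coefficients s = -68, t = 205.
Result: 823 · (-68) + 273 · (205) = 1.

gcd(823, 273) = 1; s = -68, t = 205 (check: 823·(-68) + 273·205 = 1).


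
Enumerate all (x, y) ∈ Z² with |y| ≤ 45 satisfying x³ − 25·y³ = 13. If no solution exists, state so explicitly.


The equation is x³ - 25y³ = 13. For fixed y, x³ = 25·y³ + 13, so a solution requires the RHS to be a perfect cube.
Strategy: iterate y from -45 to 45, compute RHS = 25·y³ + 13, and check whether it is a (positive or negative) perfect cube.
Check small values of y:
  y = 0: RHS = 13 is not a perfect cube.
  y = 1: RHS = 38 is not a perfect cube.
  y = -1: RHS = -12 is not a perfect cube.
  y = 2: RHS = 213 is not a perfect cube.
  y = -2: RHS = -187 is not a perfect cube.
  y = 3: RHS = 688 is not a perfect cube.
  y = -3: RHS = -662 is not a perfect cube.
Continuing the search up to |y| = 45 finds no solutions either.
No (x, y) in the scanned range satisfies the equation.

No integer solutions with |y| ≤ 45.


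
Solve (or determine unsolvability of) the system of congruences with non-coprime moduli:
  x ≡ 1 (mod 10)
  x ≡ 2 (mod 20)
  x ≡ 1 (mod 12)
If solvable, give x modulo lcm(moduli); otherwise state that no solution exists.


Moduli 10, 20, 12 are not pairwise coprime, so CRT works modulo lcm(m_i) when all pairwise compatibility conditions hold.
Pairwise compatibility: gcd(m_i, m_j) must divide a_i - a_j for every pair.
Merge one congruence at a time:
  Start: x ≡ 1 (mod 10).
  Combine with x ≡ 2 (mod 20): gcd(10, 20) = 10, and 2 - 1 = 1 is NOT divisible by 10.
    ⇒ system is inconsistent (no integer solution).

No solution (the system is inconsistent).


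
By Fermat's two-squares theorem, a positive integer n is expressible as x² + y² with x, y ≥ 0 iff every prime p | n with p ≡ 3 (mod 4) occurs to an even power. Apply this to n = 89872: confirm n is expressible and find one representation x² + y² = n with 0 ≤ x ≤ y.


Step 1: Factor n = 89872 = 2^4 · 41 · 137.
Step 2: Check the mod-4 condition on each prime factor: 2 = 2 (special); 41 ≡ 1 (mod 4), exponent 1; 137 ≡ 1 (mod 4), exponent 1.
All primes ≡ 3 (mod 4) appear to even exponent (or don't appear), so by the two-squares theorem n IS expressible as a sum of two squares.
Step 3: Build a representation. Group n = k² · m with k = 4 and m = 41 · 137 = 5617 (a product of primes ≡ 1 (mod 4)); a representation of m scales to one of n via (k·x)² + (k·y)² = k²(x² + y²). Each prime p ≡ 1 (mod 4) is itself a sum of two squares; find a² by testing p − a² for a perfect square:
  41: 41 − 1² = 40, 41 − 2² = 37, 41 − 3² = 32, 41 − 4² = 25 = 5² ⇒ 41 = 4² + 5².
  137: 137 − 1² = 136, 137 − 2² = 133, 137 − 3² = 128, 137 − 4² = 121 = 11² ⇒ 137 = 4² + 11².
  Combine using the Brahmagupta–Fibonacci identity (a² + b²)(c² + d²) = (ac − bd)² + (ad + bc)² = (ac + bd)² + (ad − bc)²:
  41 · 137 = 5617: from (4² + 5²)(4² + 11²), take (4·4 − 5·11, 4·11 + 5·4) = (16 − 55, 44 + 20) = (-39, 64); dropping signs (only squares matter) gives (39, 64); check 39² + 64² = 1521 + 4096 = 5617 ✓.
  Scale by k = 4: (4·39, 4·64) = (156, 256).
Step 4: Order so x ≤ y and verify: 156² + 256² = 24336 + 65536 = 89872 = n. ✓

n = 89872 = 156² + 256² (one valid representation with x ≤ y).


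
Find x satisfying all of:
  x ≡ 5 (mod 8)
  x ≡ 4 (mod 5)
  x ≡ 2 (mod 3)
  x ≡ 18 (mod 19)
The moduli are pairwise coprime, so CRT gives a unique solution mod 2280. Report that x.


Product of moduli M = 8 · 5 · 3 · 19 = 2280.
Merge one congruence at a time:
  Start: x ≡ 5 (mod 8).
  Combine with x ≡ 4 (mod 5); new modulus lcm = 40.
    Write x = 5 + 8·t and substitute into x ≡ 4 (mod 5): 8·t ≡ 4 − 5 = -1 (mod 5).
    Reduce coefficients mod 5: 3·t ≡ 4 (mod 5).
    The inverse of 3 mod 5 is 2 (since 3·2 = 6 = 1·5 + 1), so t ≡ 2·4 = 8 ≡ 3 (mod 5).
    Then x = 5 + 8·3 = 29, valid modulo lcm(8, 5) = 40: x ≡ 29 (mod 40).
  Combine with x ≡ 2 (mod 3); new modulus lcm = 120.
    Write x = 29 + 40·t and substitute into x ≡ 2 (mod 3): 40·t ≡ 2 − 29 = -27 (mod 3).
    Reduce coefficients mod 3: 1·t ≡ 0 (mod 3).
    So t ≡ 0 (mod 3).
    Then x = 29 + 40·0 = 29, valid modulo lcm(40, 3) = 120: x ≡ 29 (mod 120).
  Combine with x ≡ 18 (mod 19); new modulus lcm = 2280.
    Write x = 29 + 120·t and substitute into x ≡ 18 (mod 19): 120·t ≡ 18 − 29 = -11 (mod 19).
    Reduce coefficients mod 19: 6·t ≡ 8 (mod 19).
    The inverse of 6 mod 19 is 16 (since 6·16 = 96 = 5·19 + 1), so t ≡ 16·8 = 128 ≡ 14 (mod 19).
    Then x = 29 + 120·14 = 1709, valid modulo lcm(120, 19) = 2280: x ≡ 1709 (mod 2280).
Verify against each original: 1709 mod 8 = 5, 1709 mod 5 = 4, 1709 mod 3 = 2, 1709 mod 19 = 18.

x ≡ 1709 (mod 2280).


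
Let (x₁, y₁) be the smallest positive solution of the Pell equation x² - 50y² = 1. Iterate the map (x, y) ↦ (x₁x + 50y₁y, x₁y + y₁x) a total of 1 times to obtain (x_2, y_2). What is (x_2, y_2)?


Step 1: Find the fundamental solution (x₁, y₁) of x² - 50y² = 1.
  Expand √50 as a continued fraction. a₀ = ⌊√50⌋ = 7; iterate m_{k+1} = d_k·a_k − m_k, d_{k+1} = (50 − m_{k+1}²)/d_k, a_{k+1} = ⌊(a₀ + m_{k+1})/d_{k+1}⌋ (starting m₀ = 0, d₀ = 1), with convergents p_k = a_k·p_{k-1} + p_{k-2}, q_k = a_k·q_{k-1} + q_{k-2} (p₋₁ = 1, q₋₁ = 0):
  k = 0: a₀ = 7; p₀/q₀ = 7/1; p₀² − 50·q₀² = 49 − 50 = -1.
  k = 1: m = 7, d = 1, a = ⌊(7 + 7)/1⌋ = 14; p/q = (14·7 + 1)/(14·1 + 0) = 99/14; p² − 50·q² = 9801 − 9800 = 1.
  The first convergent with p² − 50·q² = 1 gives the fundamental solution (x₁, y₁) = (99, 14).
Step 2: Apply the recurrence (x_{n+1}, y_{n+1}) = (x₁x_n + 50y₁y_n, x₁y_n + y₁x_n) repeatedly.
  From (x_1, y_1) = (99, 14): x_2 = 99·99 + 50·14·14 = 19601; y_2 = 99·14 + 14·99 = 2772.
Step 3: Verify x_2² - 50·y_2² = 384199201 - 384199200 = 1 (should be 1). ✓

(x_1, y_1) = (99, 14); (x_2, y_2) = (19601, 2772).


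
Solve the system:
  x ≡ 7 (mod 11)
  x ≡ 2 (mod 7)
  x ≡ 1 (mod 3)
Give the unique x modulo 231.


Moduli 11, 7, 3 are pairwise coprime; by CRT there is a unique solution modulo M = 11 · 7 · 3 = 231.
Solve pairwise, accumulating the modulus:
  Start with x ≡ 7 (mod 11).
  Combine with x ≡ 2 (mod 7): since gcd(11, 7) = 1, we get a unique residue mod 77.
    Write x = 7 + 11·t and substitute into x ≡ 2 (mod 7): 11·t ≡ 2 − 7 = -5 (mod 7).
    Reduce coefficients mod 7: 4·t ≡ 2 (mod 7).
    The inverse of 4 mod 7 is 2 (since 4·2 = 8 = 1·7 + 1), so t ≡ 2·2 = 4 ≡ 4 (mod 7).
    Then x = 7 + 11·4 = 51, valid modulo lcm(11, 7) = 77: x ≡ 51 (mod 77).
  Combine with x ≡ 1 (mod 3): since gcd(77, 3) = 1, we get a unique residue mod 231.
    Write x = 51 + 77·t and substitute into x ≡ 1 (mod 3): 77·t ≡ 1 − 51 = -50 (mod 3).
    Reduce coefficients mod 3: 2·t ≡ 1 (mod 3).
    The inverse of 2 mod 3 is 2 (since 2·2 = 4 = 1·3 + 1), so t ≡ 2·1 = 2 ≡ 2 (mod 3).
    Then x = 51 + 77·2 = 205, valid modulo lcm(77, 3) = 231: x ≡ 205 (mod 231).
Verify: 205 mod 11 = 7 ✓, 205 mod 7 = 2 ✓, 205 mod 3 = 1 ✓.

x ≡ 205 (mod 231).


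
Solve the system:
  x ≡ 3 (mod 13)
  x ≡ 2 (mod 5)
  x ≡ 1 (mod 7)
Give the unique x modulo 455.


Moduli 13, 5, 7 are pairwise coprime; by CRT there is a unique solution modulo M = 13 · 5 · 7 = 455.
Solve pairwise, accumulating the modulus:
  Start with x ≡ 3 (mod 13).
  Combine with x ≡ 2 (mod 5): since gcd(13, 5) = 1, we get a unique residue mod 65.
    Write x = 3 + 13·t and substitute into x ≡ 2 (mod 5): 13·t ≡ 2 − 3 = -1 (mod 5).
    Reduce coefficients mod 5: 3·t ≡ 4 (mod 5).
    The inverse of 3 mod 5 is 2 (since 3·2 = 6 = 1·5 + 1), so t ≡ 2·4 = 8 ≡ 3 (mod 5).
    Then x = 3 + 13·3 = 42, valid modulo lcm(13, 5) = 65: x ≡ 42 (mod 65).
  Combine with x ≡ 1 (mod 7): since gcd(65, 7) = 1, we get a unique residue mod 455.
    Write x = 42 + 65·t and substitute into x ≡ 1 (mod 7): 65·t ≡ 1 − 42 = -41 (mod 7).
    Reduce coefficients mod 7: 2·t ≡ 1 (mod 7).
    The inverse of 2 mod 7 is 4 (since 2·4 = 8 = 1·7 + 1), so t ≡ 4·1 = 4 ≡ 4 (mod 7).
    Then x = 42 + 65·4 = 302, valid modulo lcm(65, 7) = 455: x ≡ 302 (mod 455).
Verify: 302 mod 13 = 3 ✓, 302 mod 5 = 2 ✓, 302 mod 7 = 1 ✓.

x ≡ 302 (mod 455).


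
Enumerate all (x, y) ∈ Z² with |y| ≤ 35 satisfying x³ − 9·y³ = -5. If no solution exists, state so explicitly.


The equation is x³ - 9y³ = -5. For fixed y, x³ = 9·y³ − 5, so a solution requires the RHS to be a perfect cube.
Strategy: iterate y from -35 to 35, compute RHS = 9·y³ − 5, and check whether it is a (positive or negative) perfect cube.
Check small values of y:
  y = 0: RHS = -5 is not a perfect cube.
  y = 1: RHS = 4 is not a perfect cube.
  y = -1: RHS = -14 is not a perfect cube.
  y = 2: RHS = 67 is not a perfect cube.
  y = -2: RHS = -77 is not a perfect cube.
  y = 3: RHS = 238 is not a perfect cube.
  y = -3: RHS = -248 is not a perfect cube.
Continuing the search up to |y| = 35 finds no solutions either.
No (x, y) in the scanned range satisfies the equation.

No integer solutions with |y| ≤ 35.


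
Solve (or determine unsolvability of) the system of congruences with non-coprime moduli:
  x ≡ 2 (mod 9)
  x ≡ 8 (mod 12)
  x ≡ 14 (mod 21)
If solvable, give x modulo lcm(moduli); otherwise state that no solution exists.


Moduli 9, 12, 21 are not pairwise coprime, so CRT works modulo lcm(m_i) when all pairwise compatibility conditions hold.
Pairwise compatibility: gcd(m_i, m_j) must divide a_i - a_j for every pair.
Merge one congruence at a time:
  Start: x ≡ 2 (mod 9).
  Combine with x ≡ 8 (mod 12): gcd(9, 12) = 3; 8 - 2 = 6, which IS divisible by 3, so compatible.
    Write x = 2 + 9·t and substitute into x ≡ 8 (mod 12): 9·t ≡ 8 − 2 = 6 (mod 12).
    Divide the congruence (and modulus) by g = 3: 3·t ≡ 2 (mod 4).
    The inverse of 3 mod 4 is 3 (since 3·3 = 9 = 2·4 + 1), so t ≡ 3·2 = 6 ≡ 2 (mod 4).
    Then x = 2 + 9·2 = 20, valid modulo lcm(9, 12) = 36: x ≡ 20 (mod 36).
  Combine with x ≡ 14 (mod 21): gcd(36, 21) = 3; 14 - 20 = -6, which IS divisible by 3, so compatible.
    Write x = 20 + 36·t and substitute into x ≡ 14 (mod 21): 36·t ≡ 14 − 20 = -6 (mod 21).
    Divide the congruence (and modulus) by g = 3: 12·t ≡ -2 (mod 7).
    Reduce coefficients mod 7: 5·t ≡ 5 (mod 7).
    The inverse of 5 mod 7 is 3 (since 5·3 = 15 = 2·7 + 1), so t ≡ 3·5 = 15 ≡ 1 (mod 7).
    Then x = 20 + 36·1 = 56, valid modulo lcm(36, 21) = 252: x ≡ 56 (mod 252).
Verify: 56 mod 9 = 2, 56 mod 12 = 8, 56 mod 21 = 14.

x ≡ 56 (mod 252).


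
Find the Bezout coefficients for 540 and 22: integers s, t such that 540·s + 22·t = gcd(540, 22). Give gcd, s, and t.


Euclidean algorithm on (540, 22) — divide until remainder is 0:
  540 = 24 · 22 + 12
  22 = 1 · 12 + 10
  12 = 1 · 10 + 2
  10 = 5 · 2 + 0
gcd(540, 22) = 2.
Track Bezout coefficients alongside the remainders: start with r₀ = 540 = a·1 + b·0 (s = 1, t = 0) and r₁ = 22 = a·0 + b·1 (s = 0, t = 1); each new remainder r_{k+1} = r_{k-1} − q_k·r_k inherits s_{k+1} = s_{k-1} − q_k·s_k, t_{k+1} = t_{k-1} − q_k·t_k, so r_k = a·s_k + b·t_k at every step:
  q = 24: r = 12, s = 1 − 24·0 = 1, t = 0 − 24·1 = -24  (check: 540·1 + 22·(-24) = 12)
  q = 1: r = 10, s = 0 − 1·1 = -1, t = 1 − 1·(-24) = 25  (check: 540·(-1) + 22·25 = 10)
  q = 1: r = 2, s = 1 − 1·(-1) = 2, t = -24 − 1·25 = -49  (check: 540·2 + 22·(-49) = 2)
The row with r = 2 (the gcd) gives the Bezout coefficients s = 2, t = -49.
Result: 540 · (2) + 22 · (-49) = 2.

gcd(540, 22) = 2; s = 2, t = -49 (check: 540·2 + 22·(-49) = 2).


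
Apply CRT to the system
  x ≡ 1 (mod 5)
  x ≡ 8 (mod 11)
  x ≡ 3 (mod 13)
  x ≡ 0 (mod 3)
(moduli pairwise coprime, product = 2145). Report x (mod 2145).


Product of moduli M = 5 · 11 · 13 · 3 = 2145.
Merge one congruence at a time:
  Start: x ≡ 1 (mod 5).
  Combine with x ≡ 8 (mod 11); new modulus lcm = 55.
    Write x = 1 + 5·t and substitute into x ≡ 8 (mod 11): 5·t ≡ 8 − 1 = 7 (mod 11).
    The inverse of 5 mod 11 is 9 (since 5·9 = 45 = 4·11 + 1), so t ≡ 9·7 = 63 ≡ 8 (mod 11).
    Then x = 1 + 5·8 = 41, valid modulo lcm(5, 11) = 55: x ≡ 41 (mod 55).
  Combine with x ≡ 3 (mod 13); new modulus lcm = 715.
    Write x = 41 + 55·t and substitute into x ≡ 3 (mod 13): 55·t ≡ 3 − 41 = -38 (mod 13).
    Reduce coefficients mod 13: 3·t ≡ 1 (mod 13).
    The inverse of 3 mod 13 is 9 (since 3·9 = 27 = 2·13 + 1), so t ≡ 9·1 = 9 ≡ 9 (mod 13).
    Then x = 41 + 55·9 = 536, valid modulo lcm(55, 13) = 715: x ≡ 536 (mod 715).
  Combine with x ≡ 0 (mod 3); new modulus lcm = 2145.
    Write x = 536 + 715·t and substitute into x ≡ 0 (mod 3): 715·t ≡ 0 − 536 = -536 (mod 3).
    Reduce coefficients mod 3: 1·t ≡ 1 (mod 3).
    So t ≡ 1 (mod 3).
    Then x = 536 + 715·1 = 1251, valid modulo lcm(715, 3) = 2145: x ≡ 1251 (mod 2145).
Verify against each original: 1251 mod 5 = 1, 1251 mod 11 = 8, 1251 mod 13 = 3, 1251 mod 3 = 0.

x ≡ 1251 (mod 2145).


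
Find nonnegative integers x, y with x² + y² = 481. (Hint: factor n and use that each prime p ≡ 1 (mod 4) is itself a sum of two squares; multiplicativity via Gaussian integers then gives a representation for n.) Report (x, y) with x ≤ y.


Step 1: Factor n = 481 = 13 · 37.
Step 2: Check the mod-4 condition on each prime factor: 13 ≡ 1 (mod 4), exponent 1; 37 ≡ 1 (mod 4), exponent 1.
All primes ≡ 3 (mod 4) appear to even exponent (or don't appear), so by the two-squares theorem n IS expressible as a sum of two squares.
Step 3: Build a representation. Here n = 13 · 37 is a product of primes ≡ 1 (mod 4). Each prime p ≡ 1 (mod 4) is itself a sum of two squares; find a² by testing p − a² for a perfect square:
  13: 13 − 1² = 12, 13 − 2² = 9 = 3² ⇒ 13 = 2² + 3².
  37: 37 − 1² = 36 = 6² ⇒ 37 = 1² + 6².
  Combine using the Brahmagupta–Fibonacci identity (a² + b²)(c² + d²) = (ac − bd)² + (ad + bc)² = (ac + bd)² + (ad − bc)²:
  13 · 37 = 481: from (2² + 3²)(1² + 6²), take (2·1 − 3·6, 2·6 + 3·1) = (2 − 18, 12 + 3) = (-16, 15); dropping signs (only squares matter) gives (16, 15); check 16² + 15² = 256 + 225 = 481 ✓.
Step 4: Order so x ≤ y and verify: 15² + 16² = 225 + 256 = 481 = n. ✓

n = 481 = 15² + 16² (one valid representation with x ≤ y).


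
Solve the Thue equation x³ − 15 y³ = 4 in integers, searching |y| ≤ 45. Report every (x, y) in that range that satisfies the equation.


The equation is x³ - 15y³ = 4. For fixed y, x³ = 15·y³ + 4, so a solution requires the RHS to be a perfect cube.
Strategy: iterate y from -45 to 45, compute RHS = 15·y³ + 4, and check whether it is a (positive or negative) perfect cube.
Check small values of y:
  y = 0: RHS = 4 is not a perfect cube.
  y = 1: RHS = 19 is not a perfect cube.
  y = -1: RHS = -11 is not a perfect cube.
  y = 2: RHS = 124 is not a perfect cube.
  y = -2: RHS = -116 is not a perfect cube.
  y = 3: RHS = 409 is not a perfect cube.
  y = -3: RHS = -401 is not a perfect cube.
Continuing the search up to |y| = 45 finds no solutions either.
No (x, y) in the scanned range satisfies the equation.

No integer solutions with |y| ≤ 45.


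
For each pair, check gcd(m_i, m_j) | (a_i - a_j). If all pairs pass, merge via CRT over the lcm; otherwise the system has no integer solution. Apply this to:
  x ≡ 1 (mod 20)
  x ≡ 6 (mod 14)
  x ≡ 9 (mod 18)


Moduli 20, 14, 18 are not pairwise coprime, so CRT works modulo lcm(m_i) when all pairwise compatibility conditions hold.
Pairwise compatibility: gcd(m_i, m_j) must divide a_i - a_j for every pair.
Merge one congruence at a time:
  Start: x ≡ 1 (mod 20).
  Combine with x ≡ 6 (mod 14): gcd(20, 14) = 2, and 6 - 1 = 5 is NOT divisible by 2.
    ⇒ system is inconsistent (no integer solution).

No solution (the system is inconsistent).


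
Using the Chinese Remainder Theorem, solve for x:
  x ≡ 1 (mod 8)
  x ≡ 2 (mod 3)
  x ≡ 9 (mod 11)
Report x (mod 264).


Moduli 8, 3, 11 are pairwise coprime; by CRT there is a unique solution modulo M = 8 · 3 · 11 = 264.
Solve pairwise, accumulating the modulus:
  Start with x ≡ 1 (mod 8).
  Combine with x ≡ 2 (mod 3): since gcd(8, 3) = 1, we get a unique residue mod 24.
    Write x = 1 + 8·t and substitute into x ≡ 2 (mod 3): 8·t ≡ 2 − 1 = 1 (mod 3).
    Reduce coefficients mod 3: 2·t ≡ 1 (mod 3).
    The inverse of 2 mod 3 is 2 (since 2·2 = 4 = 1·3 + 1), so t ≡ 2·1 = 2 ≡ 2 (mod 3).
    Then x = 1 + 8·2 = 17, valid modulo lcm(8, 3) = 24: x ≡ 17 (mod 24).
  Combine with x ≡ 9 (mod 11): since gcd(24, 11) = 1, we get a unique residue mod 264.
    Write x = 17 + 24·t and substitute into x ≡ 9 (mod 11): 24·t ≡ 9 − 17 = -8 (mod 11).
    Reduce coefficients mod 11: 2·t ≡ 3 (mod 11).
    The inverse of 2 mod 11 is 6 (since 2·6 = 12 = 1·11 + 1), so t ≡ 6·3 = 18 ≡ 7 (mod 11).
    Then x = 17 + 24·7 = 185, valid modulo lcm(24, 11) = 264: x ≡ 185 (mod 264).
Verify: 185 mod 8 = 1 ✓, 185 mod 3 = 2 ✓, 185 mod 11 = 9 ✓.

x ≡ 185 (mod 264).


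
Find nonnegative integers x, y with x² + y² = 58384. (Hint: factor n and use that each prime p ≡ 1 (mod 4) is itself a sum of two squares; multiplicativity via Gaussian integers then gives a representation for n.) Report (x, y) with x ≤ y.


Step 1: Factor n = 58384 = 2^4 · 41 · 89.
Step 2: Check the mod-4 condition on each prime factor: 2 = 2 (special); 41 ≡ 1 (mod 4), exponent 1; 89 ≡ 1 (mod 4), exponent 1.
All primes ≡ 3 (mod 4) appear to even exponent (or don't appear), so by the two-squares theorem n IS expressible as a sum of two squares.
Step 3: Build a representation. Group n = k² · m with k = 4 and m = 41 · 89 = 3649 (a product of primes ≡ 1 (mod 4)); a representation of m scales to one of n via (k·x)² + (k·y)² = k²(x² + y²). Each prime p ≡ 1 (mod 4) is itself a sum of two squares; find a² by testing p − a² for a perfect square:
  41: 41 − 1² = 40, 41 − 2² = 37, 41 − 3² = 32, 41 − 4² = 25 = 5² ⇒ 41 = 4² + 5².
  89: 89 − 1² = 88, 89 − 2² = 85, 89 − 3² = 80, 89 − 4² = 73, 89 − 5² = 64 = 8² ⇒ 89 = 5² + 8².
  Combine using the Brahmagupta–Fibonacci identity (a² + b²)(c² + d²) = (ac − bd)² + (ad + bc)² = (ac + bd)² + (ad − bc)²:
  41 · 89 = 3649: from (4² + 5²)(5² + 8²), take (4·5 − 5·8, 4·8 + 5·5) = (20 − 40, 32 + 25) = (-20, 57); dropping signs (only squares matter) gives (20, 57); check 20² + 57² = 400 + 3249 = 3649 ✓.
  Scale by k = 4: (4·20, 4·57) = (80, 228).
Step 4: Order so x ≤ y and verify: 80² + 228² = 6400 + 51984 = 58384 = n. ✓

n = 58384 = 80² + 228² (one valid representation with x ≤ y).
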